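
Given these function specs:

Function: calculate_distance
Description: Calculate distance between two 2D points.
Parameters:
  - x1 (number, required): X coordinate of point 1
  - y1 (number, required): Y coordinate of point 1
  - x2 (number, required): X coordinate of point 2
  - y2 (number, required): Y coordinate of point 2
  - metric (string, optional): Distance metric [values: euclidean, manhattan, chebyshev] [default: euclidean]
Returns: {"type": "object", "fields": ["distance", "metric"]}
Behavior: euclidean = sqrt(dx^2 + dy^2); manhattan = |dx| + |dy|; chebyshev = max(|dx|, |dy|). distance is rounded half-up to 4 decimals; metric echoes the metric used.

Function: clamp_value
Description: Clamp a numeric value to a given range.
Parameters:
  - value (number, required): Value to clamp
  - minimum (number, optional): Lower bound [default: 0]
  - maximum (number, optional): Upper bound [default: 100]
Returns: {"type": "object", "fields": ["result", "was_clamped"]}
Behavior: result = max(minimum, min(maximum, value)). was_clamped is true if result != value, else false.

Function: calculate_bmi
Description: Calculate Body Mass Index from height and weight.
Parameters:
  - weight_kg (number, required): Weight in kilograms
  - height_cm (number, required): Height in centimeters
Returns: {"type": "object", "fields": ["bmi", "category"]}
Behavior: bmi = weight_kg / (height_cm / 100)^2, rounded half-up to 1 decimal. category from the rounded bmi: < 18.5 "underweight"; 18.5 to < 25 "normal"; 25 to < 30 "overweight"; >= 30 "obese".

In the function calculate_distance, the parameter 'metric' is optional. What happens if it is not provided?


The calculate_distance spec declares:
  - metric (string, optional): Distance metric [values: euclidean, manhattan, chebyshev] [default: euclidean]
It defaults to euclidean


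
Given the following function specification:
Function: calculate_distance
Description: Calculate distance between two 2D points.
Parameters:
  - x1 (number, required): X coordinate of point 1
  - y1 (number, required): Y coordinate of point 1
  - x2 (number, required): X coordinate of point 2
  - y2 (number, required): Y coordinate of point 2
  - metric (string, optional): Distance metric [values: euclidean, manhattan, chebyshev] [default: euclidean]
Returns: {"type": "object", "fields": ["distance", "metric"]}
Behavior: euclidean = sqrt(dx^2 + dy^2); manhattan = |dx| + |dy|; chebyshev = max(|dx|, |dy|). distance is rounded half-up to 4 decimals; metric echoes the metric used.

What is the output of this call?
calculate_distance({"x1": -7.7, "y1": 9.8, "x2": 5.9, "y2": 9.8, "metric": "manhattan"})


|dx| = |5.9 - -7.7| = 13.6; |dy| = |9.8 - 9.8| = 0
manhattan: 13.6 + 0 = 13.6
Round to 4 decimals: 13.6
Output:
{"distance": 13.6, "metric": "manhattan"}


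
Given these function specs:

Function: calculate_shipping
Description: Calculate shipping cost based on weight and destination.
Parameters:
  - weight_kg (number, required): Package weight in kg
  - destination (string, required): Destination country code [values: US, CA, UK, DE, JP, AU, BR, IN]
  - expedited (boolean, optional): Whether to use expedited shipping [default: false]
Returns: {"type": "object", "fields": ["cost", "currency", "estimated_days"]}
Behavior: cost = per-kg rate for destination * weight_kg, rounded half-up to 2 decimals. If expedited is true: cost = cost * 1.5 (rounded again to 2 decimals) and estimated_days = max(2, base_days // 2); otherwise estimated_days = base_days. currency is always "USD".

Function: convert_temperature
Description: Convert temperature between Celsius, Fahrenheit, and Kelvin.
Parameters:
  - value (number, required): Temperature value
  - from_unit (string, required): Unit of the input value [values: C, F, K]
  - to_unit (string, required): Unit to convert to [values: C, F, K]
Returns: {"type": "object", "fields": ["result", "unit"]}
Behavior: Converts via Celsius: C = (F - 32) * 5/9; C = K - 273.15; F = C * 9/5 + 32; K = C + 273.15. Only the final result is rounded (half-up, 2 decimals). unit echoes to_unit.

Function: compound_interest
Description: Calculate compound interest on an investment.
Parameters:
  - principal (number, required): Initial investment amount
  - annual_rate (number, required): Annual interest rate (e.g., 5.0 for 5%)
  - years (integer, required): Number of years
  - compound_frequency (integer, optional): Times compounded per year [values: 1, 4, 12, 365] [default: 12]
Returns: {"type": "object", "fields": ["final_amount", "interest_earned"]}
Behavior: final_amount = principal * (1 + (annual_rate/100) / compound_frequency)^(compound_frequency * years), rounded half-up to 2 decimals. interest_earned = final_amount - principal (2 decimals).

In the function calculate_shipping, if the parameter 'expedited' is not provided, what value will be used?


The calculate_shipping spec declares:
  - expedited (boolean, optional): Whether to use expedited shipping [default: false]
Default:
false


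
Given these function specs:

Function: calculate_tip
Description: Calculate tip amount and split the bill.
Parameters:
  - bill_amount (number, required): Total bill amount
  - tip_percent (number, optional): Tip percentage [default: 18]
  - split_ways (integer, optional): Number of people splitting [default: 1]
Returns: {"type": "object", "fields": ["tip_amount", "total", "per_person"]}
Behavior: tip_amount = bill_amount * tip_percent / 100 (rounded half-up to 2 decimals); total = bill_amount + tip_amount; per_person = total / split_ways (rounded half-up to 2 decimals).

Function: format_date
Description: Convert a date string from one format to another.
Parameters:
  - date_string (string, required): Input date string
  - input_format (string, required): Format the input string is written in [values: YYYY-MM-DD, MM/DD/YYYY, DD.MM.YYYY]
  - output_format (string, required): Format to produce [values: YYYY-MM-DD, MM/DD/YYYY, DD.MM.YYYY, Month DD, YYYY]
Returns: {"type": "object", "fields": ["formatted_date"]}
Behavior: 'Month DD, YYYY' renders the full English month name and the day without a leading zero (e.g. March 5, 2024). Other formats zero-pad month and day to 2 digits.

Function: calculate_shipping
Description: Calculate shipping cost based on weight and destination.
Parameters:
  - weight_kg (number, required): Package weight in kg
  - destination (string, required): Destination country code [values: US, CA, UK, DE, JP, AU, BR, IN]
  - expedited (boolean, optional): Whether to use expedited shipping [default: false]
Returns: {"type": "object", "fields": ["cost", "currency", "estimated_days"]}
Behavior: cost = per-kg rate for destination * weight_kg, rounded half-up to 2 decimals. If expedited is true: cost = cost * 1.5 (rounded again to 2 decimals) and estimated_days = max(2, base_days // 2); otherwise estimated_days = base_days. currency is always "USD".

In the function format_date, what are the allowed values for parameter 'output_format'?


The format_date spec declares:
  - output_format (string, required): Format to produce [values: YYYY-MM-DD, MM/DD/YYYY, DD.MM.YYYY, Month DD, YYYY]
Allowed values:
YYYY-MM-DD, MM/DD/YYYY, DD.MM.YYYY, Month DD, YYYY


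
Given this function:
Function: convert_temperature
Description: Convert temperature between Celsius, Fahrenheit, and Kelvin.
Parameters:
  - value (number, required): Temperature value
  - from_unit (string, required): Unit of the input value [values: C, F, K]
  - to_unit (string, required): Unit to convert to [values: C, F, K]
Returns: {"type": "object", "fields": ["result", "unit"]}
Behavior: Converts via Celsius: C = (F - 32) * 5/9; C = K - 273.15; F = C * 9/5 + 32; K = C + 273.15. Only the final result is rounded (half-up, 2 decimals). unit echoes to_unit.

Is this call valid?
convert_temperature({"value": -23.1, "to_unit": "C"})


Checking required parameters...
Missing required parameter: from_unit
Invalid - missing required parameter 'from_unit'


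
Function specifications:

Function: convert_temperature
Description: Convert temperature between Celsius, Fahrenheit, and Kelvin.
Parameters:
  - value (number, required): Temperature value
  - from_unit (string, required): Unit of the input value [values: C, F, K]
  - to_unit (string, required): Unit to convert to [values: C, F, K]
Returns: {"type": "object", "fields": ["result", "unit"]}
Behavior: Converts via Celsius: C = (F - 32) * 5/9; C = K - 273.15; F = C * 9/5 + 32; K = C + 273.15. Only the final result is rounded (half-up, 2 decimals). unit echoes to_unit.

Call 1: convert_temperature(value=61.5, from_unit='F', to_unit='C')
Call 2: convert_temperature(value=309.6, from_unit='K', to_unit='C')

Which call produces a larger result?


Call 1:
  To C: (61.5 - 32) * 5/9 = 16.388889
  Target is C: 16.388889
  Round to 2 decimals: 16.39
  -> 16.39 C
Call 2:
  To C: 309.6 - 273.15 = 36.45
  Target is C: 36.45
  Round to 2 decimals: 36.45
  -> 36.45 C
Call 2 (36.45 C)


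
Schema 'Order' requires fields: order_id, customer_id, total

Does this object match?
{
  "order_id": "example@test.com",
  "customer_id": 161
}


Checking required fields...
Missing: total
Invalid - missing required field 'total'


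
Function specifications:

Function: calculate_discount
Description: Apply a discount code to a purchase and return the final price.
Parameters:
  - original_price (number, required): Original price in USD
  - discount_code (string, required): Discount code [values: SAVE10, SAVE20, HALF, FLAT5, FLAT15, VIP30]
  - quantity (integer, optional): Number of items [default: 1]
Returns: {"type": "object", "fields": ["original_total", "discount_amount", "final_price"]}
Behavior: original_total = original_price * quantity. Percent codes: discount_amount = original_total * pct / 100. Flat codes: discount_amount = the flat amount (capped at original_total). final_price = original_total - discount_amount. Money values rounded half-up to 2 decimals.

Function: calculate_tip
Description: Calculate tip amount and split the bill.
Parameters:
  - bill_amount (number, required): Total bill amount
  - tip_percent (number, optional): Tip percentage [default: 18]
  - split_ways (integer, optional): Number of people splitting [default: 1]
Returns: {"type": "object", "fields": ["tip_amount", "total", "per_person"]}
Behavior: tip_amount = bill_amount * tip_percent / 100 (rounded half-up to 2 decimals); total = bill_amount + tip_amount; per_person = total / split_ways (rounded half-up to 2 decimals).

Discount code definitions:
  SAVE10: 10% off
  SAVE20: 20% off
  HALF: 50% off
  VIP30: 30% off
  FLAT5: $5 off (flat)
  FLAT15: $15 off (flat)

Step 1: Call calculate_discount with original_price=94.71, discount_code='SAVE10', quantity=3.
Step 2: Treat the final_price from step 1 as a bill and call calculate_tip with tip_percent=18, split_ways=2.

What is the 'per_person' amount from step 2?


Step 1: calculate_discount(original_price=94.71, discount_code=SAVE10, quantity=3)
  original_total = 94.71 * 3 = 284.13
  SAVE10 = 10% off: discount_amount = 284.13 * 10/100 = 28.413 -> 28.41
  final_price = 284.13 - 28.41 = 255.72
  -> final_price = 255.72
Step 2: calculate_tip(bill_amount=255.72, tip_percent=18, split_ways=2)
  tip_amount = 255.72 * 18/100 = 46.0296 -> 46.03
  total = 255.72 + 46.03 = 301.75
  per_person = 301.75 / 2 = 150.875 -> 150.88
  -> per_person = 150.88
$150.88


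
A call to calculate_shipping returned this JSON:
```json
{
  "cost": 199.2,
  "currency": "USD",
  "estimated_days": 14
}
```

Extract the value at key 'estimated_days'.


14


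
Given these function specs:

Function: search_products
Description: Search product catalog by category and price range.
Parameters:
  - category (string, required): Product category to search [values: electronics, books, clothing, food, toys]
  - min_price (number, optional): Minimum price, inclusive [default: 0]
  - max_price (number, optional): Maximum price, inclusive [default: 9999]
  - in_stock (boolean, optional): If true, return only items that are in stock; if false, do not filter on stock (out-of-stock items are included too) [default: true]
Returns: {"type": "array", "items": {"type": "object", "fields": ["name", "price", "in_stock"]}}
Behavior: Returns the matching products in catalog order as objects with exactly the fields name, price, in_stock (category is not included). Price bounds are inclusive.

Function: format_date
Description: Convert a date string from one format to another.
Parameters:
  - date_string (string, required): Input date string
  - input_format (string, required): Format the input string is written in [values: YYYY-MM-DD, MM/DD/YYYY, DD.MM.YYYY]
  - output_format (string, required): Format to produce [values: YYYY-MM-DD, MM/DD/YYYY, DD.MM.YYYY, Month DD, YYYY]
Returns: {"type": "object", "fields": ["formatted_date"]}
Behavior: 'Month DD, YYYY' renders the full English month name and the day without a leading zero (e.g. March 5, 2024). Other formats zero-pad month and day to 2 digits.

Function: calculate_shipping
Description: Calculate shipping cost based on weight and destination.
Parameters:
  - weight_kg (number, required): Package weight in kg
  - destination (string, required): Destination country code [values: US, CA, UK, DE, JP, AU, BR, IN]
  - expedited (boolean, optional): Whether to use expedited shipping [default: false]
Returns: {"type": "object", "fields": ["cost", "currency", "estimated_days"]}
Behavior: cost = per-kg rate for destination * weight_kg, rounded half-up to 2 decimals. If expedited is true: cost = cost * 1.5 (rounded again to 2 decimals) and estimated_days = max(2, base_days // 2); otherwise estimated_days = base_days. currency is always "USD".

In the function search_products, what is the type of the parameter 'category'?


The search_products spec declares:
  - category (string, required): Product category to search [values: electronics, books, clothing, food, toys]
Type:
string


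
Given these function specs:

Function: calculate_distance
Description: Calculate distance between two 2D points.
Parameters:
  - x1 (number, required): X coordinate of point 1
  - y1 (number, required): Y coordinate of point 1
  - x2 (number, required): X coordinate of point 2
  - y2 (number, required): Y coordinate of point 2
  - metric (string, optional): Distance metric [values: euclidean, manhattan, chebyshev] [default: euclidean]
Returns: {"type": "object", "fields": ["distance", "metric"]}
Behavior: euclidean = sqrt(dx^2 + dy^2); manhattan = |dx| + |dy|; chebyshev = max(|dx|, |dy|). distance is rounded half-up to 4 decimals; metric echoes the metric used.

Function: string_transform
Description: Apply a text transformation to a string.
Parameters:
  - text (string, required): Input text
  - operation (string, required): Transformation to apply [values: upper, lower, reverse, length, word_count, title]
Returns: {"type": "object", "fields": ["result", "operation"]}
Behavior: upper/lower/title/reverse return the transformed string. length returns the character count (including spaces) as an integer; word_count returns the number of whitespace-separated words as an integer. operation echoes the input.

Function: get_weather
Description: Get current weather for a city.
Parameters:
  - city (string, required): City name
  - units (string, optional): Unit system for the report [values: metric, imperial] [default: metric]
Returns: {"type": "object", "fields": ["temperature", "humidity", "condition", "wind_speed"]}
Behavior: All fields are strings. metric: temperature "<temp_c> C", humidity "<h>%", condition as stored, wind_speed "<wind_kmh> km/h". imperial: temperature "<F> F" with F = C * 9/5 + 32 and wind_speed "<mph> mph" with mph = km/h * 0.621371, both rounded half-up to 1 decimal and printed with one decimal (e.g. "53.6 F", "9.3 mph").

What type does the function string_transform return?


The string_transform spec declares Returns: {"type": "object", "fields": ["result", "operation"]}
Type:
object


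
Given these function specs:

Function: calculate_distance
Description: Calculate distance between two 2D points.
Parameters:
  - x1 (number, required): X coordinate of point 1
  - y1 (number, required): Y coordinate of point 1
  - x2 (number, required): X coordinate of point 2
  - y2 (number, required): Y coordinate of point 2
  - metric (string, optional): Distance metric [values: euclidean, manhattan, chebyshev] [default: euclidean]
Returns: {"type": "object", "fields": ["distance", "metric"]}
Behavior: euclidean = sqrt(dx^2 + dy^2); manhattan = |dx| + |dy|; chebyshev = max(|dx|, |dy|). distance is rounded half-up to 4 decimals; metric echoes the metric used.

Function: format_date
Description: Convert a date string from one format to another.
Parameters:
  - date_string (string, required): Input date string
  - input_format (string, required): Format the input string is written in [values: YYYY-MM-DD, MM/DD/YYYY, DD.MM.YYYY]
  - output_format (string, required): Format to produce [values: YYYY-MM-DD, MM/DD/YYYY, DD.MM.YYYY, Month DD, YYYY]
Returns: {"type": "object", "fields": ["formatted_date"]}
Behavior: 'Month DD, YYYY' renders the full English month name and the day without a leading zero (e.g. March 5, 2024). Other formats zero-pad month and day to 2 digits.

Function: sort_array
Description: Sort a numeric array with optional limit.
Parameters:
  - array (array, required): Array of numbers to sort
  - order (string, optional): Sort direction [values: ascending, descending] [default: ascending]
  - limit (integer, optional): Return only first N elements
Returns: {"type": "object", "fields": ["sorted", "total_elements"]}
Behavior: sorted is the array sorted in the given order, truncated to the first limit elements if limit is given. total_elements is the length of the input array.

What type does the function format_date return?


The format_date spec declares Returns: {"type": "object", "fields": ["formatted_date"]}
Type:
object


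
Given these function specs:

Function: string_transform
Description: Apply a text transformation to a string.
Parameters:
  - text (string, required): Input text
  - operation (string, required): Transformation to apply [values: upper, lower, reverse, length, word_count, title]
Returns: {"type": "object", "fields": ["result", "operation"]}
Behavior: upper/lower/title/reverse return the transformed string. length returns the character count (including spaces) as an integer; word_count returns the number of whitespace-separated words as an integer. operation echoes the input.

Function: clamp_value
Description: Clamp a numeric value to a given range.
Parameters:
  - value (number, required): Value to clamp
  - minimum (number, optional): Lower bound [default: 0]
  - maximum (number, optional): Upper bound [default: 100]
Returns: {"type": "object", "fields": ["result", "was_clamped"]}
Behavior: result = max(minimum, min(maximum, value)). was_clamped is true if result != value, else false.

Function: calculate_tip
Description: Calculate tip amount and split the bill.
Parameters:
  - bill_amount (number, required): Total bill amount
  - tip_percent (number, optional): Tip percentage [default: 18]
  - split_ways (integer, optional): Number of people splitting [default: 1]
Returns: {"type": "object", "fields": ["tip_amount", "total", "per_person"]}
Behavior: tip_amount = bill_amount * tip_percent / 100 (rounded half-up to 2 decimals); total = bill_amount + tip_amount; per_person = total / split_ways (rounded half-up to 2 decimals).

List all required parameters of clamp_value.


Parameters of clamp_value and their required/optional flag:
  value: required
  minimum: optional
  maximum: optional
value


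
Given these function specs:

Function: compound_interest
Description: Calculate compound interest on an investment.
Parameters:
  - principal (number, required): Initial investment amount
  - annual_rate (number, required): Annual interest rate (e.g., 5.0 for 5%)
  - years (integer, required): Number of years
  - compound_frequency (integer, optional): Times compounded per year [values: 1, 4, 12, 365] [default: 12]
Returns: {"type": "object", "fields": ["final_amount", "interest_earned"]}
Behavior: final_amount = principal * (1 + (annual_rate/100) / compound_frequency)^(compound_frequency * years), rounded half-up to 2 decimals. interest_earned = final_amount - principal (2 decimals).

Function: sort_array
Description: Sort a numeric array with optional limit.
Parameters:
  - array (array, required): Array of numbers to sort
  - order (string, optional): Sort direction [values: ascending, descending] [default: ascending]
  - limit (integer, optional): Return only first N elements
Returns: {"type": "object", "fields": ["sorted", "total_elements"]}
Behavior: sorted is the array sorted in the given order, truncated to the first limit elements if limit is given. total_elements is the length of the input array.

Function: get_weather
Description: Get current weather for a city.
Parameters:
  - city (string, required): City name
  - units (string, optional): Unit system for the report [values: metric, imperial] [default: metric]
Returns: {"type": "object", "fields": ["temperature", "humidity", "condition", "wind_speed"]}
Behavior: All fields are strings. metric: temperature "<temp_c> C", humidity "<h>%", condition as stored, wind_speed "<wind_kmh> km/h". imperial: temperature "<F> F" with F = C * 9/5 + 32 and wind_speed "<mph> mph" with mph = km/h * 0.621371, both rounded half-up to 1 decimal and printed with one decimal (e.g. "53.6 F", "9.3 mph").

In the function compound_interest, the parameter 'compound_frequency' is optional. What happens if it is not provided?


The compound_interest spec declares:
  - compound_frequency (integer, optional): Times compounded per year [values: 1, 4, 12, 365] [default: 12]
It defaults to 12


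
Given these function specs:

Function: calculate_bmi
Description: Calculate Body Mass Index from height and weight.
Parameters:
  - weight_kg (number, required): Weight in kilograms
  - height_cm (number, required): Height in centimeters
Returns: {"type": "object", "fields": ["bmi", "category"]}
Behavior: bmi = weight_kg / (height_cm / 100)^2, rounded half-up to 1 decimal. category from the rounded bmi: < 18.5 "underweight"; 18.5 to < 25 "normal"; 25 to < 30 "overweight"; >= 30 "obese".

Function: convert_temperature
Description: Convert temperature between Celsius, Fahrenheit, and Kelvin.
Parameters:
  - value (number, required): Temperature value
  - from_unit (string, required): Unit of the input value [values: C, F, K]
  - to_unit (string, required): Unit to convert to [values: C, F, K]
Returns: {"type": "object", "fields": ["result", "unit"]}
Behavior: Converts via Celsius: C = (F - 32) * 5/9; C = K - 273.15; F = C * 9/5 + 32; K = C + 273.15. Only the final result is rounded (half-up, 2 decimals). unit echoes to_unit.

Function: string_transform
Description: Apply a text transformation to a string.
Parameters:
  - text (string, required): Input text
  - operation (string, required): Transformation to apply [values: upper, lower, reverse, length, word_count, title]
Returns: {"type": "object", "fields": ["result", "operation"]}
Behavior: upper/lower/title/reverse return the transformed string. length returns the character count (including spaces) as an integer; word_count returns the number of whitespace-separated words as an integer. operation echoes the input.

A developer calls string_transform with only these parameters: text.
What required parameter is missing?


Required parameters: text, operation
Provided: text
Missing: operation
operation


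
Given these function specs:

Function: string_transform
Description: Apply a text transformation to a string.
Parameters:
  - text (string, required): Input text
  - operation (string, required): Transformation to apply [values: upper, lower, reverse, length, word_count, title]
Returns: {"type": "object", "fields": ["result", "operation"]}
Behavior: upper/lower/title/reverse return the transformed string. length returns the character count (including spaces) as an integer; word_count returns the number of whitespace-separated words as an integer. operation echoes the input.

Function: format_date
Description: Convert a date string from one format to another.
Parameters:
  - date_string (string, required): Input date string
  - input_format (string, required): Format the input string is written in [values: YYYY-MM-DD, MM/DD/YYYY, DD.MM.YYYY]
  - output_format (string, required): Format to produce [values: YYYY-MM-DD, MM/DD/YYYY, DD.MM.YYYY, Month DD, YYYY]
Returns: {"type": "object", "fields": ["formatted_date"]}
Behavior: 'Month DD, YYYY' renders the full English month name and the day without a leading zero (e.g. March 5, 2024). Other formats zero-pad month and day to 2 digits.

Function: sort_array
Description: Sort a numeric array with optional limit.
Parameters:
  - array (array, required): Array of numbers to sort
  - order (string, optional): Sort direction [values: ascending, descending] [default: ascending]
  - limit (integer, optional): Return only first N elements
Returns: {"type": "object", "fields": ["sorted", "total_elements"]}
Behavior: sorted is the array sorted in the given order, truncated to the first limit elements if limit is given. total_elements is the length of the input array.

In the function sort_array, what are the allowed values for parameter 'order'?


The sort_array spec declares:
  - order (string, optional): Sort direction [values: ascending, descending] [default: ascending]
Allowed values:
ascending, descending


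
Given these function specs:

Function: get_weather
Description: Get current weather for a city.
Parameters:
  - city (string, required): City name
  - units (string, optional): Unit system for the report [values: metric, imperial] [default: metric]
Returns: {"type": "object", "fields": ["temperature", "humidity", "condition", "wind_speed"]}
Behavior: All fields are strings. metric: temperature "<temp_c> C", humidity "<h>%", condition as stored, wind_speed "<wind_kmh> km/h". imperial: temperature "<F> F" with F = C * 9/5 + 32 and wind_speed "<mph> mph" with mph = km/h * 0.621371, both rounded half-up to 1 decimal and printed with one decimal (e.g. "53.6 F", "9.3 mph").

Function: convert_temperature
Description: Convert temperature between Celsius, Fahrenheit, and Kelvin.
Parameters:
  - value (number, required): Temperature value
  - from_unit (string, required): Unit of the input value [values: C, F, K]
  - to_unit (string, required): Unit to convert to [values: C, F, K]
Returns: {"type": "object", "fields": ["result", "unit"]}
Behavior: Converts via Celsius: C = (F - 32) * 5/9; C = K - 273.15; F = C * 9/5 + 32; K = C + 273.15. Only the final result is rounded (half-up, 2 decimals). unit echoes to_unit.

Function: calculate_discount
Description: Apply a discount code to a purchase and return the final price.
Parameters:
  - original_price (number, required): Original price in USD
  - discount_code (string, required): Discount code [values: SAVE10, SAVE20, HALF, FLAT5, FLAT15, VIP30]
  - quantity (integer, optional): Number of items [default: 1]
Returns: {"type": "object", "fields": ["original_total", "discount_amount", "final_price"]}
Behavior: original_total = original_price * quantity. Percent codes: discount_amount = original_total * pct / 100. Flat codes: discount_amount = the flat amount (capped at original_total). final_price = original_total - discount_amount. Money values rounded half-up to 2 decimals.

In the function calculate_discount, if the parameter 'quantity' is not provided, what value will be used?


The calculate_discount spec declares:
  - quantity (integer, optional): Number of items [default: 1]
Default:
1


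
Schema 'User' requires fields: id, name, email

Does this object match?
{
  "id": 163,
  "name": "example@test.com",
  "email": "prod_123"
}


Checking required fields... All present.
Valid - all required fields present


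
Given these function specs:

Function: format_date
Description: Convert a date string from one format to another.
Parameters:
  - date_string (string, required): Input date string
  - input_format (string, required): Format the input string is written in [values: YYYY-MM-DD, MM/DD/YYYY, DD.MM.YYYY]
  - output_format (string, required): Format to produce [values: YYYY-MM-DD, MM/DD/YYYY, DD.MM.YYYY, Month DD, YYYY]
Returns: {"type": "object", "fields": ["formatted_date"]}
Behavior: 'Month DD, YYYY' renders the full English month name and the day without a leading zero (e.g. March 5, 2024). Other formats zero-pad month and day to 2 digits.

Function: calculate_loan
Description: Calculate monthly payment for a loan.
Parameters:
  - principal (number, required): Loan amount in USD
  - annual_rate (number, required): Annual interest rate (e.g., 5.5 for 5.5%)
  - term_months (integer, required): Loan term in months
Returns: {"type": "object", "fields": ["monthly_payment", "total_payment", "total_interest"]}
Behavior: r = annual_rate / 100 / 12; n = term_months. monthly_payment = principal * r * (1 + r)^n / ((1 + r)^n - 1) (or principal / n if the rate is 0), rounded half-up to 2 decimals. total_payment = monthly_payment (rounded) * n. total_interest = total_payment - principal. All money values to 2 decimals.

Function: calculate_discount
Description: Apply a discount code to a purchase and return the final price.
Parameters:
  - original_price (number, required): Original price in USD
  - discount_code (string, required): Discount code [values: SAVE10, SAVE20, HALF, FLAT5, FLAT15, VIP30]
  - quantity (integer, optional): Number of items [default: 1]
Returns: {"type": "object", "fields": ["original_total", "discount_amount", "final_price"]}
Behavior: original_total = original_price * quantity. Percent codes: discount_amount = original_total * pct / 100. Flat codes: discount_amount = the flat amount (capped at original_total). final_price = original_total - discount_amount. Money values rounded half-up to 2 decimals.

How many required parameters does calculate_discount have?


Parameters of calculate_discount: original_price (required), discount_code (required), quantity (optional)
Required count:
2


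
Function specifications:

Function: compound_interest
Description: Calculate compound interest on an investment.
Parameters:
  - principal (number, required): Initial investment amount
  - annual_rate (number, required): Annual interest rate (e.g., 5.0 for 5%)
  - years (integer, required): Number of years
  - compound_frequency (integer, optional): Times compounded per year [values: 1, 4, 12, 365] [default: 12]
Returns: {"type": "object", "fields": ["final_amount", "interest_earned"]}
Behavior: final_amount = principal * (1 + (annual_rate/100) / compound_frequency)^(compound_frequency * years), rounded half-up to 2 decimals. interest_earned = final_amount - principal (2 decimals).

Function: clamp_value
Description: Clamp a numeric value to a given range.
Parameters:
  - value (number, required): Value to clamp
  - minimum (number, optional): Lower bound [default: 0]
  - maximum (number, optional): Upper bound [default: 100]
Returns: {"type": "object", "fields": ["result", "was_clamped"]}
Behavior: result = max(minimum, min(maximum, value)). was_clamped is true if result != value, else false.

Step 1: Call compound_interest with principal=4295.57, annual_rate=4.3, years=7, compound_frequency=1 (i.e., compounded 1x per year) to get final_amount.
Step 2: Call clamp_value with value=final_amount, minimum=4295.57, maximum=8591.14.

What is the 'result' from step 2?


Step 1: compound_interest
  rate per period = 4.3/100/1 = 0.043 (keep full precision); periods = 1 * 7 = 7
  (1 + 0.043)^7 = 1.34273453
  final_amount = 4295.57 * 1.34273453 = 5767.810185 -> 5767.81
  interest_earned = 5767.81 - 4295.57 = 1472.24
  -> final_amount = 5767.81
Step 2: clamp_value(value=5767.81, minimum=4295.57, maximum=8591.14)
  result = max(4295.57, min(8591.14, 5767.81)) = max(4295.57, 5767.81) = 5767.81
  was_clamped = (5767.81 != 5767.81) = false
  -> result = 5767.81
5767.81


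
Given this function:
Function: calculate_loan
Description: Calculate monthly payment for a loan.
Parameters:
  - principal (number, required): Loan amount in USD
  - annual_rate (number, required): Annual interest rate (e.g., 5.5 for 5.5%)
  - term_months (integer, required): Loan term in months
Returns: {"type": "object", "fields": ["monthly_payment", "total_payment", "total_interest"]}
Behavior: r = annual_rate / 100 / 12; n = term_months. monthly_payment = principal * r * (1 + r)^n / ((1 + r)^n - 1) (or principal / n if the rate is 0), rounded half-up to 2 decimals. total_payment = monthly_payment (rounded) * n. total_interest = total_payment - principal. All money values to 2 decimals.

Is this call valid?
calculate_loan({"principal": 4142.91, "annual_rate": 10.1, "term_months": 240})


Checking all required parameters present and types match... All valid.
Valid


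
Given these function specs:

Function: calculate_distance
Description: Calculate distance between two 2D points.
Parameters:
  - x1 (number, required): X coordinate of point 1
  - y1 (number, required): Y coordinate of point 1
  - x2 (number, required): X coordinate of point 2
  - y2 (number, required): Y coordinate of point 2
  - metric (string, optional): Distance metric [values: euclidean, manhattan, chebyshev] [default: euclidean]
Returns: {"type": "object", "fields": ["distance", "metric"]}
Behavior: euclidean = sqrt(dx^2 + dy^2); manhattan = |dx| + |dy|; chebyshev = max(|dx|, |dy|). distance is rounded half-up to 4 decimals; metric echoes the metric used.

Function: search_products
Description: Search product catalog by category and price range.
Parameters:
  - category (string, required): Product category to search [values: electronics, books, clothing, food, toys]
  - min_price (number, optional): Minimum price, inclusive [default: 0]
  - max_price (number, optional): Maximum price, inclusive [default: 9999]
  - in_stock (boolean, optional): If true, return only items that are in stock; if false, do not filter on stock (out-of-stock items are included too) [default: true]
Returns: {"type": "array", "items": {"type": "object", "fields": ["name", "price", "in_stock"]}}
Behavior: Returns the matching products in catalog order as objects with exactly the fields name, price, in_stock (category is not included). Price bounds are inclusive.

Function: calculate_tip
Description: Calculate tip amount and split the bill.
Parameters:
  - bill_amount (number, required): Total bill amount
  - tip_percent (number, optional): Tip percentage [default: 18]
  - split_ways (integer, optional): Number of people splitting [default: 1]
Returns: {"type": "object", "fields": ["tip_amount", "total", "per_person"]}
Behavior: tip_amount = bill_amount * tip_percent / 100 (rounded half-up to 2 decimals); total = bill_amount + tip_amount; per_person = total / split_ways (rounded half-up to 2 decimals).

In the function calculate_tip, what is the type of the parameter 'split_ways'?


The calculate_tip spec declares:
  - split_ways (integer, optional): Number of people splitting [default: 1]
Type:
integer


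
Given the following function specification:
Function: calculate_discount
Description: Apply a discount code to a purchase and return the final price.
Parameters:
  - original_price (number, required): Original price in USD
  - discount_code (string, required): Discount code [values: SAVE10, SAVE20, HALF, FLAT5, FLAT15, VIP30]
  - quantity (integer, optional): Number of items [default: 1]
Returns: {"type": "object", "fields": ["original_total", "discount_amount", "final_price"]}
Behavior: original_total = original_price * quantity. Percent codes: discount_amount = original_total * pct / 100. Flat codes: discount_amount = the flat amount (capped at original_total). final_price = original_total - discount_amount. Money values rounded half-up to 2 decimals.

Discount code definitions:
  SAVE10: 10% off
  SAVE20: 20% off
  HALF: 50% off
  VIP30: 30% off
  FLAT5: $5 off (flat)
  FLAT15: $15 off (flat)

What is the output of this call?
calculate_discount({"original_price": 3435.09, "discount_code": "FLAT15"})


Defaults applied: quantity=1
original_total = 3435.09 * 1 = 3435.09
FLAT15 = $15 flat: discount_amount = min(15.00, 3435.09) = 15.00
final_price = 3435.09 - 15.00 = 3420.09
Output:
{"original_total": 3435.09, "discount_amount": 15.0, "final_price": 3420.09}


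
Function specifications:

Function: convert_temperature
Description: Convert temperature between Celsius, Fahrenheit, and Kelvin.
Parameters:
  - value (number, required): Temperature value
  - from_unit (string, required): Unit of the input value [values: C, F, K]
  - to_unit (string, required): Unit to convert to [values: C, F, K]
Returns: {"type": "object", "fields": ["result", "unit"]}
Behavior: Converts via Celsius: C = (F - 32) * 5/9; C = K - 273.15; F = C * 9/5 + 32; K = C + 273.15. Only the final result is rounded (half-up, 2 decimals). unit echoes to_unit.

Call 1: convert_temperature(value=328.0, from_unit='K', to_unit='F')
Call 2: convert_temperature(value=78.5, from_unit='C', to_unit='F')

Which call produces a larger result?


Call 1:
  To C: 328 - 273.15 = 54.85
  To F: 54.85 * 9/5 + 32 = 130.73
  Round to 2 decimals: 130.73
  -> 130.73 F
Call 2:
  Input already in C: 78.5
  To F: 78.5 * 9/5 + 32 = 173.3
  Round to 2 decimals: 173.3
  -> 173.3 F
Call 2 (173.3 F)


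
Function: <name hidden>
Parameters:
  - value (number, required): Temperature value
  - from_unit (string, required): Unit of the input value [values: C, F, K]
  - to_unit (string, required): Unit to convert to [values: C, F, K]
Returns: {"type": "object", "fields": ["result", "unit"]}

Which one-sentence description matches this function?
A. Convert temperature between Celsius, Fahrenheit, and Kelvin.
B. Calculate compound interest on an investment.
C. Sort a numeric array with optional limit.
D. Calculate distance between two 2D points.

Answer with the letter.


Parameters value, from_unit, to_unit and return ["result", "unit"] fit: Convert temperature between Celsius, Fahrenheit, and Kelvin.
A


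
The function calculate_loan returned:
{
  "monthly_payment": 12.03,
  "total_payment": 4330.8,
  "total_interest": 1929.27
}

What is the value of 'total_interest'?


1929.27


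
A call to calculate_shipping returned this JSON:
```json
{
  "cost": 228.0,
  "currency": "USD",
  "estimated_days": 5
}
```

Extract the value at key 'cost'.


228.0


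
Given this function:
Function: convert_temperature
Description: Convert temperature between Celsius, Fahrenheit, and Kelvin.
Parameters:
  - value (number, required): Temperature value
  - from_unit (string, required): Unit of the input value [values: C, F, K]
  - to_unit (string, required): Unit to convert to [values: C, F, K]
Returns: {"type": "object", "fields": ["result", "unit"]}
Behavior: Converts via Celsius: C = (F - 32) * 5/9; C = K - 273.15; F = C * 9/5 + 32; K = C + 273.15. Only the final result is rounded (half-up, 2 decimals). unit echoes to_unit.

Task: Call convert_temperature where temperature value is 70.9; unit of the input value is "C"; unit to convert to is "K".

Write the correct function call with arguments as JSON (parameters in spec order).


Mapping each described value to its parameter name:
  'Temperature value' -> value = 70.9
  'Unit of the input value' -> from_unit = "C"
  'Unit to convert to' -> to_unit = "K"
convert_temperature({"value": 70.9, "from_unit": "C", "to_unit": "K"})


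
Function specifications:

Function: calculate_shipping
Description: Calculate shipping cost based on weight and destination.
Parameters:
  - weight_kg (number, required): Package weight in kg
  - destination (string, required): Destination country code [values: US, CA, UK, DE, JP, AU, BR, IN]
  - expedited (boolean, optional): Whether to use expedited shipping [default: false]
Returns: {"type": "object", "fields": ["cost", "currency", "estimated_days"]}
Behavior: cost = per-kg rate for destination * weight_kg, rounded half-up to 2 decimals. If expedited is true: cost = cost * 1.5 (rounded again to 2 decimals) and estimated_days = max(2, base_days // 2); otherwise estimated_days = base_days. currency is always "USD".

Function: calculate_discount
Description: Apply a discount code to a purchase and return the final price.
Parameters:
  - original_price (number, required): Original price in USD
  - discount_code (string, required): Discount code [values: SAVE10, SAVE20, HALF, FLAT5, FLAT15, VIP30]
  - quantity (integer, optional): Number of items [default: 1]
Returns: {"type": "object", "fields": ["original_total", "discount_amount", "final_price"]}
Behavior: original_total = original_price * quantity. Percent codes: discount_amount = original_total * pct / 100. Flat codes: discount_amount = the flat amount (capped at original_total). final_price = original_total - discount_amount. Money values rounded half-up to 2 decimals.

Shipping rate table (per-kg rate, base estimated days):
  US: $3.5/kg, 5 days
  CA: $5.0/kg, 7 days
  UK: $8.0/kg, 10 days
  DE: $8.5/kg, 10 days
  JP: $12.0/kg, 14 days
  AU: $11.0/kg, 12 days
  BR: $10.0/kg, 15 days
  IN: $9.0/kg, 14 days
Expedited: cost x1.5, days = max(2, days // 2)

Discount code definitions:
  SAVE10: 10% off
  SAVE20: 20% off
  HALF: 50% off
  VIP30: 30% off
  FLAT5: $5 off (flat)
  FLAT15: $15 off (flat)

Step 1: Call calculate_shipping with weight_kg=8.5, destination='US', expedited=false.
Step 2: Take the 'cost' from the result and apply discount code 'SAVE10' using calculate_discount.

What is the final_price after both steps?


Step 1: calculate_shipping(weight_kg=8.5, destination=US, expedited=false)
  Rate for US: $3.5/kg, base 5 days
  cost = 3.5 * 8.5 = 29.75 -> 29.75
  expedited not set/false: estimated_days = 5
  -> cost = 29.75 USD
Step 2: calculate_discount(original_price=29.75, discount_code=SAVE10, quantity=1)
  original_total = 29.75 * 1 = 29.75
  SAVE10 = 10% off: discount_amount = 29.75 * 10/100 = 2.975 -> 2.98
  final_price = 29.75 - 2.98 = 26.77
  -> final_price = 26.77
$26.77
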